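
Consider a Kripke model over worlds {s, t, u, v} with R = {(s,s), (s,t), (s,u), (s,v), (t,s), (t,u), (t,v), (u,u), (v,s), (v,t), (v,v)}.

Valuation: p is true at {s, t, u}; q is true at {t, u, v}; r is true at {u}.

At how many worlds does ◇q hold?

s: successors {s, t, u, v}; q there: s:F, t:T, u:T, v:T. ✓
t: successors {s, u, v}; q there: s:F, u:T, v:T. ✓
u: successors {u}; q there: u:T. ✓
v: successors {s, t, v}; q there: s:F, t:T, v:T. ✓
Satisfying worlds: {s, t, u, v}.

4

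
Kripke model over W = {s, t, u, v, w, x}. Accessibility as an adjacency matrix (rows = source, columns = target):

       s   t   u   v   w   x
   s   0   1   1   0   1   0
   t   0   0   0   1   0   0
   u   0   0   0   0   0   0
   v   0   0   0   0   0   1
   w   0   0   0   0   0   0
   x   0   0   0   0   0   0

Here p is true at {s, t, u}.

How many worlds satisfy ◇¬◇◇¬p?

3

s: successors {t, u, w}; ¬◇◇¬p there: t:F, u:T, w:T. ✓
t: successors {v}; ¬◇◇¬p there: v:T. ✓
u: no successors, so ◇¬◇◇¬p fails. ✗
v: successors {x}; ¬◇◇¬p there: x:T. ✓
w: no successors, so ◇¬◇◇¬p fails. ✗
x: no successors, so ◇¬◇◇¬p fails. ✗
Satisfying worlds: {s, t, v}.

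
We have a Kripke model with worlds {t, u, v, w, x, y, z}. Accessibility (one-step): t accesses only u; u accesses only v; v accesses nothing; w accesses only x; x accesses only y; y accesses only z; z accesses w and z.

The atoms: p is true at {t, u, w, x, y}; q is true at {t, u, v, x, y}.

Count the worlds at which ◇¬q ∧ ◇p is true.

t: ◇¬q is F, ◇p is T. ✗
u: ◇¬q is F, ◇p is F. ✗
v: ◇¬q is F, ◇p is F. ✗
w: ◇¬q is F, ◇p is T. ✗
x: ◇¬q is F, ◇p is T. ✗
y: ◇¬q is T, ◇p is F. ✗
z: ◇¬q is T, ◇p is T. ✓
Satisfying worlds: {z}.

1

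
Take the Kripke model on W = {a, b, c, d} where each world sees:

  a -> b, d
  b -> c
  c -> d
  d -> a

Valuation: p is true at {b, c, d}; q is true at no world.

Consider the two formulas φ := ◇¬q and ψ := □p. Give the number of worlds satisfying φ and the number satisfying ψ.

4 and 3

For ◇¬q:
a: successors {b, d}; ¬q there: b:T, d:T. ✓
b: successors {c}; ¬q there: c:T. ✓
c: successors {d}; ¬q there: d:T. ✓
d: successors {a}; ¬q there: a:T. ✓
— 4 worlds.
For □p:
a: successors {b, d}; p there: b:T, d:T. ✓
b: successors {c}; p there: c:T. ✓
c: successors {d}; p there: d:T. ✓
d: successors {a}; p there: a:F. ✗
— 3 worlds.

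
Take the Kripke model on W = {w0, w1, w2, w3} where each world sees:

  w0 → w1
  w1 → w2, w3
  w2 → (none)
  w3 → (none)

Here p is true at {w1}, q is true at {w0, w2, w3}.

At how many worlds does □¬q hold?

w0: successors {w1}; ¬q there: w1:T. ✓
w1: successors {w2, w3}; ¬q there: w2:F, w3:F. ✗
w2: no successors, so □¬q holds vacuously. ✓
w3: no successors, so □¬q holds vacuously. ✓
Satisfying worlds: {w0, w2, w3}.

3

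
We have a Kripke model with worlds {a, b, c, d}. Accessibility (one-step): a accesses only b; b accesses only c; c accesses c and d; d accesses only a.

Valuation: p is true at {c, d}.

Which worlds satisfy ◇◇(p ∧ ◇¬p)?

a: successors {b}; ◇(p ∧ ◇¬p) there: b:F. ✗
b: successors {c}; ◇(p ∧ ◇¬p) there: c:T. ✓
c: successors {c, d}; ◇(p ∧ ◇¬p) there: c:T, d:F. ✓
d: successors {a}; ◇(p ∧ ◇¬p) there: a:F. ✗

{b, c}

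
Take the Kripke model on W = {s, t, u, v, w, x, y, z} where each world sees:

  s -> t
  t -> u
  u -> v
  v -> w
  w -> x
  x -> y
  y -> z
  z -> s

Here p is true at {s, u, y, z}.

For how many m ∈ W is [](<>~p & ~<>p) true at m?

4

s: successors {t}; <>~p & ~<>p there: t:F. ✗
t: successors {u}; <>~p & ~<>p there: u:T. ✓
u: successors {v}; <>~p & ~<>p there: v:T. ✓
v: successors {w}; <>~p & ~<>p there: w:T. ✓
w: successors {x}; <>~p & ~<>p there: x:F. ✗
x: successors {y}; <>~p & ~<>p there: y:F. ✗
y: successors {z}; <>~p & ~<>p there: z:F. ✗
z: successors {s}; <>~p & ~<>p there: s:T. ✓
Satisfying worlds: {t, u, v, z}.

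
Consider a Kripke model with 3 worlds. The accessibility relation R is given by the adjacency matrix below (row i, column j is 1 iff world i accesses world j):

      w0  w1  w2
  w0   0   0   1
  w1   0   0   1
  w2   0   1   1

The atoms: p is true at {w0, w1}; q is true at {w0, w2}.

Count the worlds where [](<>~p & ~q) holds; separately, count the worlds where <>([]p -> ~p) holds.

For [](<>~p & ~q):
w0: successors {w2}; <>~p & ~q there: w2:F. ✗
w1: successors {w2}; <>~p & ~q there: w2:F. ✗
w2: successors {w1, w2}; <>~p & ~q there: w1:T, w2:F. ✗
— 0 worlds.
For <>([]p -> ~p):
w0: successors {w2}; []p -> ~p there: w2:T. ✓
w1: successors {w2}; []p -> ~p there: w2:T. ✓
w2: successors {w1, w2}; []p -> ~p there: w1:T, w2:T. ✓
— 3 worlds.

0 and 3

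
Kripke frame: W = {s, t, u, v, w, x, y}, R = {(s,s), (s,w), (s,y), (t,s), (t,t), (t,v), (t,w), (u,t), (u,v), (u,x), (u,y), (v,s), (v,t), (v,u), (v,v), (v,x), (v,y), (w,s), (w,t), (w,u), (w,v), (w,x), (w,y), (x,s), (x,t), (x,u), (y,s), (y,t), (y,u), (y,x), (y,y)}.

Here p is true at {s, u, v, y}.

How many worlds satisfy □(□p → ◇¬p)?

s: successors {s, w, y}; □p → ◇¬p there: s:T, w:T, y:T. ✓
t: successors {s, t, v, w}; □p → ◇¬p there: s:T, t:T, v:T, w:T. ✓
u: successors {t, v, x, y}; □p → ◇¬p there: t:T, v:T, x:T, y:T. ✓
v: successors {s, t, u, v, x, y}; □p → ◇¬p there: s:T, t:T, u:T, v:T, x:T, y:T. ✓
w: successors {s, t, u, v, x, y}; □p → ◇¬p there: s:T, t:T, u:T, v:T, x:T, y:T. ✓
x: successors {s, t, u}; □p → ◇¬p there: s:T, t:T, u:T. ✓
y: successors {s, t, u, x, y}; □p → ◇¬p there: s:T, t:T, u:T, x:T, y:T. ✓
Satisfying worlds: {s, t, u, v, w, x, y}.

7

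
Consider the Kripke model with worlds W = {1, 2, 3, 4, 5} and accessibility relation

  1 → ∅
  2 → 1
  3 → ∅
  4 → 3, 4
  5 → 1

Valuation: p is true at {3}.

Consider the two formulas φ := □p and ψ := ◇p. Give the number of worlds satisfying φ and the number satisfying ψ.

2 and 1

For □p:
1: no successors, so □p holds vacuously. ✓
2: successors {1}; p there: 1:F. ✗
3: no successors, so □p holds vacuously. ✓
4: successors {3, 4}; p there: 3:T, 4:F. ✗
5: successors {1}; p there: 1:F. ✗
— 2 worlds.
For ◇p:
1: no successors, so ◇p fails. ✗
2: successors {1}; p there: 1:F. ✗
3: no successors, so ◇p fails. ✗
4: successors {3, 4}; p there: 3:T, 4:F. ✓
5: successors {1}; p there: 1:F. ✗
— 1 world.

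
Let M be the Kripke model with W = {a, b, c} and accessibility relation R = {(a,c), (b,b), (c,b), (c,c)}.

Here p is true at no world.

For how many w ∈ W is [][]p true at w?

0

a: successors {c}; []p there: c:F. ✗
b: successors {b}; []p there: b:F. ✗
c: successors {b, c}; []p there: b:F, c:F. ✗
Satisfying worlds: ∅.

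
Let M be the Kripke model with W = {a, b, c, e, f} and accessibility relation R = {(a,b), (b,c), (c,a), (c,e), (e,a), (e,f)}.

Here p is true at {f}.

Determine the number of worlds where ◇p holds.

1

a: successors {b}; p there: b:F. ✗
b: successors {c}; p there: c:F. ✗
c: successors {a, e}; p there: a:F, e:F. ✗
e: successors {a, f}; p there: a:F, f:T. ✓
f: no successors, so ◇p fails. ✗
Satisfying worlds: {e}.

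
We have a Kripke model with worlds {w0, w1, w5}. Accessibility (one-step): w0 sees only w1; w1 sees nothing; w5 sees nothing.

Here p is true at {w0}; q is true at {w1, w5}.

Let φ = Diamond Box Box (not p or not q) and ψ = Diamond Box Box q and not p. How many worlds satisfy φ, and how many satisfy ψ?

For Diamond Box Box (not p or not q):
w0: successors {w1}; Box Box (not p or not q) there: w1:T. ✓
w1: no successors, so Diamond Box Box (not p or not q) fails. ✗
w5: no successors, so Diamond Box Box (not p or not q) fails. ✗
— 1 world.
For Diamond Box Box q and not p:
w0: Diamond Box Box q is T, not p is F. ✗
w1: Diamond Box Box q is F, not p is T. ✗
w5: Diamond Box Box q is F, not p is T. ✗
— 0 worlds.

1 and 0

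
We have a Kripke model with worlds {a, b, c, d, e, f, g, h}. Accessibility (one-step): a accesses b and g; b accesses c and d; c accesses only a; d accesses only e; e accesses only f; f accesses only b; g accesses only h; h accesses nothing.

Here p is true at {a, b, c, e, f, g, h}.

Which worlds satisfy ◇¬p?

a: successors {b, g}; ¬p there: b:F, g:F. ✗
b: successors {c, d}; ¬p there: c:F, d:T. ✓
c: successors {a}; ¬p there: a:F. ✗
d: successors {e}; ¬p there: e:F. ✗
e: successors {f}; ¬p there: f:F. ✗
f: successors {b}; ¬p there: b:F. ✗
g: successors {h}; ¬p there: h:F. ✗
h: no successors, so ◇¬p fails. ✗

{b}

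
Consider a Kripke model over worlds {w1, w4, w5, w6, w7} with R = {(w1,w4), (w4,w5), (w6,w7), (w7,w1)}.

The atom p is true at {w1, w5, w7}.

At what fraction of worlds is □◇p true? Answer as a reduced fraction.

w1: successors {w4}; ◇p there: w4:T. ✓
w4: successors {w5}; ◇p there: w5:F. ✗
w5: no successors, so □◇p holds vacuously. ✓
w6: successors {w7}; ◇p there: w7:T. ✓
w7: successors {w1}; ◇p there: w1:F. ✗
That's 3 of 5 worlds, so 3/5.

3/5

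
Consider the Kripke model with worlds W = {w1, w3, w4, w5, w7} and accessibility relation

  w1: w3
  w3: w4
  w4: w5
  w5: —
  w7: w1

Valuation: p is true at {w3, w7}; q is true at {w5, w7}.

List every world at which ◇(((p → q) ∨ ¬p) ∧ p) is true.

∅

w1: successors {w3}; ((p → q) ∨ ¬p) ∧ p there: w3:F. ✗
w3: successors {w4}; ((p → q) ∨ ¬p) ∧ p there: w4:F. ✗
w4: successors {w5}; ((p → q) ∨ ¬p) ∧ p there: w5:F. ✗
w5: no successors, so ◇(((p → q) ∨ ¬p) ∧ p) fails. ✗
w7: successors {w1}; ((p → q) ∨ ¬p) ∧ p there: w1:F. ✗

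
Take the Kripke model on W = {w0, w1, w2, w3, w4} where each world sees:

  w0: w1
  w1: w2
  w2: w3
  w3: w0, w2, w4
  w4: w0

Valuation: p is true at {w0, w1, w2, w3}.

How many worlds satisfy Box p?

4

w0: successors {w1}; p there: w1:T. ✓
w1: successors {w2}; p there: w2:T. ✓
w2: successors {w3}; p there: w3:T. ✓
w3: successors {w0, w2, w4}; p there: w0:T, w2:T, w4:F. ✗
w4: successors {w0}; p there: w0:T. ✓
Satisfying worlds: {w0, w1, w2, w4}.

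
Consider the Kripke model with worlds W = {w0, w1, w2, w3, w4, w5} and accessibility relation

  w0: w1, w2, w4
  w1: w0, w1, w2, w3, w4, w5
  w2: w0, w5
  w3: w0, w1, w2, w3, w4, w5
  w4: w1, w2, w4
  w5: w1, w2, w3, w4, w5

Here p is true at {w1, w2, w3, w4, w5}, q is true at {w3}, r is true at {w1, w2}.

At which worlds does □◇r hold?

w0: successors {w1, w2, w4}; ◇r there: w1:T, w2:F, w4:T. ✗
w1: successors {w0, w1, w2, w3, w4, w5}; ◇r there: w0:T, w1:T, w2:F, w3:T, w4:T, w5:T. ✗
w2: successors {w0, w5}; ◇r there: w0:T, w5:T. ✓
w3: successors {w0, w1, w2, w3, w4, w5}; ◇r there: w0:T, w1:T, w2:F, w3:T, w4:T, w5:T. ✗
w4: successors {w1, w2, w4}; ◇r there: w1:T, w2:F, w4:T. ✗
w5: successors {w1, w2, w3, w4, w5}; ◇r there: w1:T, w2:F, w3:T, w4:T, w5:T. ✗

{w2}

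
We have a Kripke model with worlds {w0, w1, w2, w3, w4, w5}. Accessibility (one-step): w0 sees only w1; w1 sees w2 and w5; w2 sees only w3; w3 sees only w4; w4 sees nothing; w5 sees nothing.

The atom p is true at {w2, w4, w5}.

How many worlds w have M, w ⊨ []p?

4

w0: successors {w1}; p there: w1:F. ✗
w1: successors {w2, w5}; p there: w2:T, w5:T. ✓
w2: successors {w3}; p there: w3:F. ✗
w3: successors {w4}; p there: w4:T. ✓
w4: no successors, so []p holds vacuously. ✓
w5: no successors, so []p holds vacuously. ✓
Satisfying worlds: {w1, w3, w4, w5}.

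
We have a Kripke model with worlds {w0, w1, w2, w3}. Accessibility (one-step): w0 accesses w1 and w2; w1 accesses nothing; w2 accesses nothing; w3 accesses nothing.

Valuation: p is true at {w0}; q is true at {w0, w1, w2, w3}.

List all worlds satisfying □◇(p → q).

{w1, w2, w3}

w0: successors {w1, w2}; ◇(p → q) there: w1:F, w2:F. ✗
w1: no successors, so □◇(p → q) holds vacuously. ✓
w2: no successors, so □◇(p → q) holds vacuously. ✓
w3: no successors, so □◇(p → q) holds vacuously. ✓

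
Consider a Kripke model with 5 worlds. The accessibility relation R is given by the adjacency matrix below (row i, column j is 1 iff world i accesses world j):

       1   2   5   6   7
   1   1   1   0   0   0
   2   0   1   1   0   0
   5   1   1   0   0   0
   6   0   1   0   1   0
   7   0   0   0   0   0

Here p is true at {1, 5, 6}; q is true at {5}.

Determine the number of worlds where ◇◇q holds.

4

1: successors {1, 2}; ◇q there: 1:F, 2:T. ✓
2: successors {2, 5}; ◇q there: 2:T, 5:F. ✓
5: successors {1, 2}; ◇q there: 1:F, 2:T. ✓
6: successors {2, 6}; ◇q there: 2:T, 6:F. ✓
7: no successors, so ◇◇q fails. ✗
Satisfying worlds: {1, 2, 5, 6}.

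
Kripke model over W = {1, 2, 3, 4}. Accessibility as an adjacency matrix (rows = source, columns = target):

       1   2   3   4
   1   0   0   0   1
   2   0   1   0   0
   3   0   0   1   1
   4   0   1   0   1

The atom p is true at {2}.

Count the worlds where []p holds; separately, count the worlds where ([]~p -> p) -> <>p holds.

For []p:
1: successors {4}; p there: 4:F. ✗
2: successors {2}; p there: 2:T. ✓
3: successors {3, 4}; p there: 3:F, 4:F. ✗
4: successors {2, 4}; p there: 2:T, 4:F. ✗
— 1 world.
For ([]~p -> p) -> <>p:
1: []~p -> p is F, <>p is F. ✓
2: []~p -> p is T, <>p is T. ✓
3: []~p -> p is F, <>p is F. ✓
4: []~p -> p is T, <>p is T. ✓
— 4 worlds.

1 and 4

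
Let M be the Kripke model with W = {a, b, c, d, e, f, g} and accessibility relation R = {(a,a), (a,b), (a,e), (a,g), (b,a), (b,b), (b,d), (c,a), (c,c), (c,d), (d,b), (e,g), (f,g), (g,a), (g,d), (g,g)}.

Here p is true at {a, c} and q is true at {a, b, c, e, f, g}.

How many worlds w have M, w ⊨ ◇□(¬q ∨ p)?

1

a: successors {a, b, e, g}; □(¬q ∨ p) there: a:F, b:F, e:F, g:F. ✗
b: successors {a, b, d}; □(¬q ∨ p) there: a:F, b:F, d:F. ✗
c: successors {a, c, d}; □(¬q ∨ p) there: a:F, c:T, d:F. ✓
d: successors {b}; □(¬q ∨ p) there: b:F. ✗
e: successors {g}; □(¬q ∨ p) there: g:F. ✗
f: successors {g}; □(¬q ∨ p) there: g:F. ✗
g: successors {a, d, g}; □(¬q ∨ p) there: a:F, d:F, g:F. ✗
Satisfying worlds: {c}.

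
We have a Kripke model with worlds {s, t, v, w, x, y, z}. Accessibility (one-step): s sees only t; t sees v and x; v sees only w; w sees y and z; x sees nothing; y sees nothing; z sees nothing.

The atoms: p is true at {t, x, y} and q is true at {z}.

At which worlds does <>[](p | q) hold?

s: successors {t}; [](p | q) there: t:F. ✗
t: successors {v, x}; [](p | q) there: v:F, x:T. ✓
v: successors {w}; [](p | q) there: w:T. ✓
w: successors {y, z}; [](p | q) there: y:T, z:T. ✓
x: no successors, so <>[](p | q) fails. ✗
y: no successors, so <>[](p | q) fails. ✗
z: no successors, so <>[](p | q) fails. ✗

{t, v, w}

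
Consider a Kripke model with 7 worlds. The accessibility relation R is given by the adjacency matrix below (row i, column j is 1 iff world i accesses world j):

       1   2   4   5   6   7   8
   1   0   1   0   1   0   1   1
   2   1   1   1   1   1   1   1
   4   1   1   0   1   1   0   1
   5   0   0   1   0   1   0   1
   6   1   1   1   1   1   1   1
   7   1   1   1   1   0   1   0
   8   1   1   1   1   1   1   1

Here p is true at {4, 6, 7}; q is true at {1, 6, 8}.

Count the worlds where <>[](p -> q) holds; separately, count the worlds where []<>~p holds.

5 and 7

For <>[](p -> q):
1: successors {2, 5, 7, 8}; [](p -> q) there: 2:F, 5:F, 7:F, 8:F. ✗
2: successors {1, 2, 4, 5, 6, 7, 8}; [](p -> q) there: 1:F, 2:F, 4:T, 5:F, 6:F, 7:F, 8:F. ✓
4: successors {1, 2, 5, 6, 8}; [](p -> q) there: 1:F, 2:F, 5:F, 6:F, 8:F. ✗
5: successors {4, 6, 8}; [](p -> q) there: 4:T, 6:F, 8:F. ✓
6: successors {1, 2, 4, 5, 6, 7, 8}; [](p -> q) there: 1:F, 2:F, 4:T, 5:F, 6:F, 7:F, 8:F. ✓
7: successors {1, 2, 4, 5, 7}; [](p -> q) there: 1:F, 2:F, 4:T, 5:F, 7:F. ✓
8: successors {1, 2, 4, 5, 6, 7, 8}; [](p -> q) there: 1:F, 2:F, 4:T, 5:F, 6:F, 7:F, 8:F. ✓
— 5 worlds.
For []<>~p:
1: successors {2, 5, 7, 8}; <>~p there: 2:T, 5:T, 7:T, 8:T. ✓
2: successors {1, 2, 4, 5, 6, 7, 8}; <>~p there: 1:T, 2:T, 4:T, 5:T, 6:T, 7:T, 8:T. ✓
4: successors {1, 2, 5, 6, 8}; <>~p there: 1:T, 2:T, 5:T, 6:T, 8:T. ✓
5: successors {4, 6, 8}; <>~p there: 4:T, 6:T, 8:T. ✓
6: successors {1, 2, 4, 5, 6, 7, 8}; <>~p there: 1:T, 2:T, 4:T, 5:T, 6:T, 7:T, 8:T. ✓
7: successors {1, 2, 4, 5, 7}; <>~p there: 1:T, 2:T, 4:T, 5:T, 7:T. ✓
8: successors {1, 2, 4, 5, 6, 7, 8}; <>~p there: 1:T, 2:T, 4:T, 5:T, 6:T, 7:T, 8:T. ✓
— 7 worlds.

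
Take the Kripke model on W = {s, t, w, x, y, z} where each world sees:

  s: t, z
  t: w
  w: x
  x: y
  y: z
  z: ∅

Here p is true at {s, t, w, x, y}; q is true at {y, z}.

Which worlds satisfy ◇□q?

s: successors {t, z}; □q there: t:F, z:T. ✓
t: successors {w}; □q there: w:F. ✗
w: successors {x}; □q there: x:T. ✓
x: successors {y}; □q there: y:T. ✓
y: successors {z}; □q there: z:T. ✓
z: no successors, so ◇□q fails. ✗

{s, w, x, y}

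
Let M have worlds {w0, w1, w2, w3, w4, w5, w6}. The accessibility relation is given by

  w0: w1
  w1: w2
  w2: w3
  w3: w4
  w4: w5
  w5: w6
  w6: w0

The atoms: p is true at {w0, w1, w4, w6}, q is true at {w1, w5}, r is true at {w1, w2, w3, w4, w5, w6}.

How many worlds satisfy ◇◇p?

w0: successors {w1}; ◇p there: w1:F. ✗
w1: successors {w2}; ◇p there: w2:F. ✗
w2: successors {w3}; ◇p there: w3:T. ✓
w3: successors {w4}; ◇p there: w4:F. ✗
w4: successors {w5}; ◇p there: w5:T. ✓
w5: successors {w6}; ◇p there: w6:T. ✓
w6: successors {w0}; ◇p there: w0:T. ✓
Satisfying worlds: {w2, w4, w5, w6}.

4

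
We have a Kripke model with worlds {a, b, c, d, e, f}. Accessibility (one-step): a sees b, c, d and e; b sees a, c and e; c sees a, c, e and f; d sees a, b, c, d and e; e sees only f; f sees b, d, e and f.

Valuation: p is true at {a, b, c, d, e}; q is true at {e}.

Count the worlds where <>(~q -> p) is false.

1

a: successors {b, c, d, e}; ~q -> p there: b:T, c:T, d:T, e:T. ✓
b: successors {a, c, e}; ~q -> p there: a:T, c:T, e:T. ✓
c: successors {a, c, e, f}; ~q -> p there: a:T, c:T, e:T, f:F. ✓
d: successors {a, b, c, d, e}; ~q -> p there: a:T, b:T, c:T, d:T, e:T. ✓
e: successors {f}; ~q -> p there: f:F. ✗
f: successors {b, d, e, f}; ~q -> p there: b:T, d:T, e:T, f:F. ✓
Satisfying worlds: {a, b, c, d, f}.
So <>(~q -> p) fails at the other 1 world.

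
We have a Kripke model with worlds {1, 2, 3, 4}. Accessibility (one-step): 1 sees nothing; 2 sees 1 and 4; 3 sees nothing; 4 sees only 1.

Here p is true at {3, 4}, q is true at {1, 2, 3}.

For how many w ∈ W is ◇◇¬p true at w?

1

1: no successors, so ◇◇¬p fails. ✗
2: successors {1, 4}; ◇¬p there: 1:F, 4:T. ✓
3: no successors, so ◇◇¬p fails. ✗
4: successors {1}; ◇¬p there: 1:F. ✗
Satisfying worlds: {2}.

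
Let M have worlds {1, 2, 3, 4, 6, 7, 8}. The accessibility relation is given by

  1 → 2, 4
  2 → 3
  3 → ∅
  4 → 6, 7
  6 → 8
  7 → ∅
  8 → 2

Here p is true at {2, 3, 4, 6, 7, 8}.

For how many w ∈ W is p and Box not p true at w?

2

1: p is F, Box not p is F. ✗
2: p is T, Box not p is F. ✗
3: p is T, Box not p is T. ✓
4: p is T, Box not p is F. ✗
6: p is T, Box not p is F. ✗
7: p is T, Box not p is T. ✓
8: p is T, Box not p is F. ✗
Satisfying worlds: {3, 7}.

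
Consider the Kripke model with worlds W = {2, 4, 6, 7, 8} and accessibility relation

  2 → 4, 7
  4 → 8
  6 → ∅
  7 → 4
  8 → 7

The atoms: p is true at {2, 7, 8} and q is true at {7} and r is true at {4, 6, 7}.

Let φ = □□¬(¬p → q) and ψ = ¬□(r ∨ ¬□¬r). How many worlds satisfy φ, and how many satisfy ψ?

For □□¬(¬p → q):
2: successors {4, 7}; □¬(¬p → q) there: 4:F, 7:T. ✗
4: successors {8}; □¬(¬p → q) there: 8:F. ✗
6: no successors, so □□¬(¬p → q) holds vacuously. ✓
7: successors {4}; □¬(¬p → q) there: 4:F. ✗
8: successors {7}; □¬(¬p → q) there: 7:T. ✓
— 2 worlds.
For ¬□(r ∨ ¬□¬r):
2: □(r ∨ ¬□¬r) is T. ✗
4: □(r ∨ ¬□¬r) is T. ✗
6: □(r ∨ ¬□¬r) is T. ✗
7: □(r ∨ ¬□¬r) is T. ✗
8: □(r ∨ ¬□¬r) is T. ✗
— 0 worlds.

2 and 0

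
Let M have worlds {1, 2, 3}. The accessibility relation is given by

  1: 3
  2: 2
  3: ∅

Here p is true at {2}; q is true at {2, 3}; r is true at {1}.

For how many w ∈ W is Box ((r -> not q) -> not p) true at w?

2

1: successors {3}; (r -> not q) -> not p there: 3:T. ✓
2: successors {2}; (r -> not q) -> not p there: 2:F. ✗
3: no successors, so Box ((r -> not q) -> not p) holds vacuously. ✓
Satisfying worlds: {1, 3}.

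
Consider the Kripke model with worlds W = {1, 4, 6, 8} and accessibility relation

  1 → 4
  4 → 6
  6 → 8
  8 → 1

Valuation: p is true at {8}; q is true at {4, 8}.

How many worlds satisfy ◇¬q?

2

1: successors {4}; ¬q there: 4:F. ✗
4: successors {6}; ¬q there: 6:T. ✓
6: successors {8}; ¬q there: 8:F. ✗
8: successors {1}; ¬q there: 1:T. ✓
Satisfying worlds: {4, 8}.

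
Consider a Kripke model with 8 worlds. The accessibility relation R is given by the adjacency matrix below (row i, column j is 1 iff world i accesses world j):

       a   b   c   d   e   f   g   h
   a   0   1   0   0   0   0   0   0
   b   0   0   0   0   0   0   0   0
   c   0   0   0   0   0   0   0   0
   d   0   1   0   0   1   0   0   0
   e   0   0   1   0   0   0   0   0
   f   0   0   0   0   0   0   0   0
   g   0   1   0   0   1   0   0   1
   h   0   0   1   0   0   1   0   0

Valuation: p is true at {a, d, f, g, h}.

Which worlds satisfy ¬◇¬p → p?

a: ¬◇¬p is F, p is T. ✓
b: ¬◇¬p is T, p is F. ✗
c: ¬◇¬p is T, p is F. ✗
d: ¬◇¬p is F, p is T. ✓
e: ¬◇¬p is F, p is F. ✓
f: ¬◇¬p is T, p is T. ✓
g: ¬◇¬p is F, p is T. ✓
h: ¬◇¬p is F, p is T. ✓

{a, d, e, f, g, h}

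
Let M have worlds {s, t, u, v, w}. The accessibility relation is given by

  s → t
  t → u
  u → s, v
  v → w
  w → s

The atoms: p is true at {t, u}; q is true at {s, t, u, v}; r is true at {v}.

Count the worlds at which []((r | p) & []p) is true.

s: successors {t}; (r | p) & []p there: t:T. ✓
t: successors {u}; (r | p) & []p there: u:F. ✗
u: successors {s, v}; (r | p) & []p there: s:F, v:F. ✗
v: successors {w}; (r | p) & []p there: w:F. ✗
w: successors {s}; (r | p) & []p there: s:F. ✗
Satisfying worlds: {s}.

1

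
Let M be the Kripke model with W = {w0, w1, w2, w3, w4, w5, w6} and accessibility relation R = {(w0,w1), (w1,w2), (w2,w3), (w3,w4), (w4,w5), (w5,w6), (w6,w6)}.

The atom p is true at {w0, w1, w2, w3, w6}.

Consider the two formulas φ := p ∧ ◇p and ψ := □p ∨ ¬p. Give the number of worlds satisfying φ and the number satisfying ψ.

For p ∧ ◇p:
w0: p is T, ◇p is T. ✓
w1: p is T, ◇p is T. ✓
w2: p is T, ◇p is T. ✓
w3: p is T, ◇p is F. ✗
w4: p is F, ◇p is F. ✗
w5: p is F, ◇p is T. ✗
w6: p is T, ◇p is T. ✓
— 4 worlds.
For □p ∨ ¬p:
w0: □p is T, ¬p is F. ✓
w1: □p is T, ¬p is F. ✓
w2: □p is T, ¬p is F. ✓
w3: □p is F, ¬p is F. ✗
w4: □p is F, ¬p is T. ✓
w5: □p is T, ¬p is T. ✓
w6: □p is T, ¬p is F. ✓
— 6 worlds.

4 and 6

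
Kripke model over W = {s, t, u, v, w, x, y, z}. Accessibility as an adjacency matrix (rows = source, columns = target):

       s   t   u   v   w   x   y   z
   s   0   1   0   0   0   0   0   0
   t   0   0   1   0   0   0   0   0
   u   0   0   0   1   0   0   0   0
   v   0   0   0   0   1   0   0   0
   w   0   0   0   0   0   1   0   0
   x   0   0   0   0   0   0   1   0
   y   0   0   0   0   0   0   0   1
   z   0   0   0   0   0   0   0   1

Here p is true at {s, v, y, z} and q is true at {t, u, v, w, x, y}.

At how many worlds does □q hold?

s: successors {t}; q there: t:T. ✓
t: successors {u}; q there: u:T. ✓
u: successors {v}; q there: v:T. ✓
v: successors {w}; q there: w:T. ✓
w: successors {x}; q there: x:T. ✓
x: successors {y}; q there: y:T. ✓
y: successors {z}; q there: z:F. ✗
z: successors {z}; q there: z:F. ✗
Satisfying worlds: {s, t, u, v, w, x}.

6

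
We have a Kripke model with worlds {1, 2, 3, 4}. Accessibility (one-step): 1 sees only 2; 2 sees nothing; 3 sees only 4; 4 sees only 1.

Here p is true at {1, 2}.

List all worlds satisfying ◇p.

1: successors {2}; p there: 2:T. ✓
2: no successors, so ◇p fails. ✗
3: successors {4}; p there: 4:F. ✗
4: successors {1}; p there: 1:T. ✓

{1, 4}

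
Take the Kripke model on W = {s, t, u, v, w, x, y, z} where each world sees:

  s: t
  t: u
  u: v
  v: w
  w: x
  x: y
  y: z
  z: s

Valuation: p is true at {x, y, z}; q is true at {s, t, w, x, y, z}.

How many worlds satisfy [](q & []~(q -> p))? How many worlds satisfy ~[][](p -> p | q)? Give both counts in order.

2 and 0

For [](q & []~(q -> p)):
s: successors {t}; q & []~(q -> p) there: t:F. ✗
t: successors {u}; q & []~(q -> p) there: u:F. ✗
u: successors {v}; q & []~(q -> p) there: v:F. ✗
v: successors {w}; q & []~(q -> p) there: w:F. ✗
w: successors {x}; q & []~(q -> p) there: x:F. ✗
x: successors {y}; q & []~(q -> p) there: y:F. ✗
y: successors {z}; q & []~(q -> p) there: z:T. ✓
z: successors {s}; q & []~(q -> p) there: s:T. ✓
— 2 worlds.
For ~[][](p -> p | q):
s: [][](p -> p | q) is T. ✗
t: [][](p -> p | q) is T. ✗
u: [][](p -> p | q) is T. ✗
v: [][](p -> p | q) is T. ✗
w: [][](p -> p | q) is T. ✗
x: [][](p -> p | q) is T. ✗
y: [][](p -> p | q) is T. ✗
z: [][](p -> p | q) is T. ✗
— 0 worlds.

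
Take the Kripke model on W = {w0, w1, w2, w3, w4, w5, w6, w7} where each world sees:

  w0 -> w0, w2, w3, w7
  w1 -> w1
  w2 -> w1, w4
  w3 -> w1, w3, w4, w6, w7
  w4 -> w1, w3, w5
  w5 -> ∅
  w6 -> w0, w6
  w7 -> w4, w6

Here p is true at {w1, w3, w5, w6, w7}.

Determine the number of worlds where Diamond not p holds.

w0: successors {w0, w2, w3, w7}; not p there: w0:T, w2:T, w3:F, w7:F. ✓
w1: successors {w1}; not p there: w1:F. ✗
w2: successors {w1, w4}; not p there: w1:F, w4:T. ✓
w3: successors {w1, w3, w4, w6, w7}; not p there: w1:F, w3:F, w4:T, w6:F, w7:F. ✓
w4: successors {w1, w3, w5}; not p there: w1:F, w3:F, w5:F. ✗
w5: no successors, so Diamond not p fails. ✗
w6: successors {w0, w6}; not p there: w0:T, w6:F. ✓
w7: successors {w4, w6}; not p there: w4:T, w6:F. ✓
Satisfying worlds: {w0, w2, w3, w6, w7}.

5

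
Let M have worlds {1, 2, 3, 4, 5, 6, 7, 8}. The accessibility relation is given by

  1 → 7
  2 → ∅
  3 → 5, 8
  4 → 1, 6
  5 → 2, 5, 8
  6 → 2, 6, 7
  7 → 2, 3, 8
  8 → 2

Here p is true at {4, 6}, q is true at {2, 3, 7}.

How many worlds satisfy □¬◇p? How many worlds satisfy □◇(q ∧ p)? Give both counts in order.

For □¬◇p:
1: successors {7}; ¬◇p there: 7:T. ✓
2: no successors, so □¬◇p holds vacuously. ✓
3: successors {5, 8}; ¬◇p there: 5:T, 8:T. ✓
4: successors {1, 6}; ¬◇p there: 1:T, 6:F. ✗
5: successors {2, 5, 8}; ¬◇p there: 2:T, 5:T, 8:T. ✓
6: successors {2, 6, 7}; ¬◇p there: 2:T, 6:F, 7:T. ✗
7: successors {2, 3, 8}; ¬◇p there: 2:T, 3:T, 8:T. ✓
8: successors {2}; ¬◇p there: 2:T. ✓
— 6 worlds.
For □◇(q ∧ p):
1: successors {7}; ◇(q ∧ p) there: 7:F. ✗
2: no successors, so □◇(q ∧ p) holds vacuously. ✓
3: successors {5, 8}; ◇(q ∧ p) there: 5:F, 8:F. ✗
4: successors {1, 6}; ◇(q ∧ p) there: 1:F, 6:F. ✗
5: successors {2, 5, 8}; ◇(q ∧ p) there: 2:F, 5:F, 8:F. ✗
6: successors {2, 6, 7}; ◇(q ∧ p) there: 2:F, 6:F, 7:F. ✗
7: successors {2, 3, 8}; ◇(q ∧ p) there: 2:F, 3:F, 8:F. ✗
8: successors {2}; ◇(q ∧ p) there: 2:F. ✗
— 1 world.

6 and 1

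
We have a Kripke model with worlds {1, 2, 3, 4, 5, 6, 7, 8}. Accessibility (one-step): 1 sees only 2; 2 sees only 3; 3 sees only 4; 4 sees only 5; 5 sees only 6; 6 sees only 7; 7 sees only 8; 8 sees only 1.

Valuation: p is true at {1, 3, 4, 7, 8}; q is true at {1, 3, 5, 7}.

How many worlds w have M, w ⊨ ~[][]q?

4

1: [][]q is T. ✗
2: [][]q is F. ✓
3: [][]q is T. ✗
4: [][]q is F. ✓
5: [][]q is T. ✗
6: [][]q is F. ✓
7: [][]q is T. ✗
8: [][]q is F. ✓
Satisfying worlds: {2, 4, 6, 8}.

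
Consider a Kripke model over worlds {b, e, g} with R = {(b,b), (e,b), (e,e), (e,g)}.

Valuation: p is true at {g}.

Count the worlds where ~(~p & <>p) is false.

1

b: ~p & <>p is F. ✓
e: ~p & <>p is T. ✗
g: ~p & <>p is F. ✓
Satisfying worlds: {b, g}.
So ~(~p & <>p) fails at the other 1 world.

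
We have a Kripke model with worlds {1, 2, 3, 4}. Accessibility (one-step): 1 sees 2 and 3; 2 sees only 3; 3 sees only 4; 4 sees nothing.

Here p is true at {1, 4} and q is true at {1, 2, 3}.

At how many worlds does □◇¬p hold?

1: successors {2, 3}; ◇¬p there: 2:T, 3:F. ✗
2: successors {3}; ◇¬p there: 3:F. ✗
3: successors {4}; ◇¬p there: 4:F. ✗
4: no successors, so □◇¬p holds vacuously. ✓
Satisfying worlds: {4}.

1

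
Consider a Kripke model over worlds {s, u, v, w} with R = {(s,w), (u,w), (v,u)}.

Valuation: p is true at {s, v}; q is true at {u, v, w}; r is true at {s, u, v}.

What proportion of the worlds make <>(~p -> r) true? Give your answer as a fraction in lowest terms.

s: successors {w}; ~p -> r there: w:F. ✗
u: successors {w}; ~p -> r there: w:F. ✗
v: successors {u}; ~p -> r there: u:T. ✓
w: no successors, so <>(~p -> r) fails. ✗
That's 1 of 4 worlds, so 1/4.

1/4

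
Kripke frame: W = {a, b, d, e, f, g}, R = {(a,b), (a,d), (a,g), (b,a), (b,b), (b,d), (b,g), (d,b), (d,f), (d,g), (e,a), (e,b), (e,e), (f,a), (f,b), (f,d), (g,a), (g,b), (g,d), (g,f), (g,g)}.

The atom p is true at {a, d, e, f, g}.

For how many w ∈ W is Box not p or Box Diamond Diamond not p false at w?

0

a: Box not p is F, Box Diamond Diamond not p is T. ✓
b: Box not p is F, Box Diamond Diamond not p is T. ✓
d: Box not p is F, Box Diamond Diamond not p is T. ✓
e: Box not p is F, Box Diamond Diamond not p is T. ✓
f: Box not p is F, Box Diamond Diamond not p is T. ✓
g: Box not p is F, Box Diamond Diamond not p is T. ✓
Satisfying worlds: {a, b, d, e, f, g}.
So Box not p or Box Diamond Diamond not p fails at the other 0 worlds.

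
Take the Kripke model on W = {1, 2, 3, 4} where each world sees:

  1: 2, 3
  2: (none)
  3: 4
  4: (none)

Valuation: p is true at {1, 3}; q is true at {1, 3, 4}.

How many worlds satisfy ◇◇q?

1

1: successors {2, 3}; ◇q there: 2:F, 3:T. ✓
2: no successors, so ◇◇q fails. ✗
3: successors {4}; ◇q there: 4:F. ✗
4: no successors, so ◇◇q fails. ✗
Satisfying worlds: {1}.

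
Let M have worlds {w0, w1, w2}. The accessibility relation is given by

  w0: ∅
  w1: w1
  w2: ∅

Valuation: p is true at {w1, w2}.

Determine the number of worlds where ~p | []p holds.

3

w0: ~p is T, []p is T. ✓
w1: ~p is F, []p is T. ✓
w2: ~p is F, []p is T. ✓
Satisfying worlds: {w0, w1, w2}.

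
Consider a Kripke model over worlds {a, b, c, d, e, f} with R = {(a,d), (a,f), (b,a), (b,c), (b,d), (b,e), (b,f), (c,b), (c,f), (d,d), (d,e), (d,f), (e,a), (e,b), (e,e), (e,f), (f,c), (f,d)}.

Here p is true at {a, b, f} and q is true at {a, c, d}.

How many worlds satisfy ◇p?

a: successors {d, f}; p there: d:F, f:T. ✓
b: successors {a, c, d, e, f}; p there: a:T, c:F, d:F, e:F, f:T. ✓
c: successors {b, f}; p there: b:T, f:T. ✓
d: successors {d, e, f}; p there: d:F, e:F, f:T. ✓
e: successors {a, b, e, f}; p there: a:T, b:T, e:F, f:T. ✓
f: successors {c, d}; p there: c:F, d:F. ✗
Satisfying worlds: {a, b, c, d, e}.

5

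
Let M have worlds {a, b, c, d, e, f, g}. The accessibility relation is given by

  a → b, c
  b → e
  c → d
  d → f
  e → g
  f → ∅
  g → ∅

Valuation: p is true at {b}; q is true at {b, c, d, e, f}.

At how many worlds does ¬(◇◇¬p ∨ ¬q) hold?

a: ◇◇¬p ∨ ¬q is T. ✗
b: ◇◇¬p ∨ ¬q is T. ✗
c: ◇◇¬p ∨ ¬q is T. ✗
d: ◇◇¬p ∨ ¬q is F. ✓
e: ◇◇¬p ∨ ¬q is F. ✓
f: ◇◇¬p ∨ ¬q is F. ✓
g: ◇◇¬p ∨ ¬q is T. ✗
Satisfying worlds: {d, e, f}.

3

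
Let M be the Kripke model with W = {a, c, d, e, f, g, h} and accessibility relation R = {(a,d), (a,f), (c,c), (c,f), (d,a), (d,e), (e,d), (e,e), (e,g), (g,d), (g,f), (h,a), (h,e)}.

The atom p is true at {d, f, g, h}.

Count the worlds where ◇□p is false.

1

a: successors {d, f}; □p there: d:F, f:T. ✓
c: successors {c, f}; □p there: c:F, f:T. ✓
d: successors {a, e}; □p there: a:T, e:F. ✓
e: successors {d, e, g}; □p there: d:F, e:F, g:T. ✓
f: no successors, so ◇□p fails. ✗
g: successors {d, f}; □p there: d:F, f:T. ✓
h: successors {a, e}; □p there: a:T, e:F. ✓
Satisfying worlds: {a, c, d, e, g, h}.
So ◇□p fails at the other 1 world.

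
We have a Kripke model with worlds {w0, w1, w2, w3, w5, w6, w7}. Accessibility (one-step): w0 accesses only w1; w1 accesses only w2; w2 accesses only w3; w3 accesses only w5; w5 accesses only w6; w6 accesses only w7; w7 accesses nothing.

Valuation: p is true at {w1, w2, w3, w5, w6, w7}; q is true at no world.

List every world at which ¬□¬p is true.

{w0, w1, w2, w3, w5, w6}

w0: □¬p is F. ✓
w1: □¬p is F. ✓
w2: □¬p is F. ✓
w3: □¬p is F. ✓
w5: □¬p is F. ✓
w6: □¬p is F. ✓
w7: □¬p is T. ✗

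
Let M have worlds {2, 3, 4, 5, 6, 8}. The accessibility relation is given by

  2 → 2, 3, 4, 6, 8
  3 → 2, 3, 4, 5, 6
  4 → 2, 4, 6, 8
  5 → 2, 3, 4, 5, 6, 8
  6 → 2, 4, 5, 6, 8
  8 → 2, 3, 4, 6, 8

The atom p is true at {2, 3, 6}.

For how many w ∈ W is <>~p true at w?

2: successors {2, 3, 4, 6, 8}; ~p there: 2:F, 3:F, 4:T, 6:F, 8:T. ✓
3: successors {2, 3, 4, 5, 6}; ~p there: 2:F, 3:F, 4:T, 5:T, 6:F. ✓
4: successors {2, 4, 6, 8}; ~p there: 2:F, 4:T, 6:F, 8:T. ✓
5: successors {2, 3, 4, 5, 6, 8}; ~p there: 2:F, 3:F, 4:T, 5:T, 6:F, 8:T. ✓
6: successors {2, 4, 5, 6, 8}; ~p there: 2:F, 4:T, 5:T, 6:F, 8:T. ✓
8: successors {2, 3, 4, 6, 8}; ~p there: 2:F, 3:F, 4:T, 6:F, 8:T. ✓
Satisfying worlds: {2, 3, 4, 5, 6, 8}.

6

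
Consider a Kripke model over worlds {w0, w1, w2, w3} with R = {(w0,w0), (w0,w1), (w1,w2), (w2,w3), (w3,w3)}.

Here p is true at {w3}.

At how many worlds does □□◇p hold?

3

w0: successors {w0, w1}; □◇p there: w0:F, w1:T. ✗
w1: successors {w2}; □◇p there: w2:T. ✓
w2: successors {w3}; □◇p there: w3:T. ✓
w3: successors {w3}; □◇p there: w3:T. ✓
Satisfying worlds: {w1, w2, w3}.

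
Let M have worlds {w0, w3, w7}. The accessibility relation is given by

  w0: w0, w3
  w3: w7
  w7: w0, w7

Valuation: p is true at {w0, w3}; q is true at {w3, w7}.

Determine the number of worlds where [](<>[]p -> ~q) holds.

w0: successors {w0, w3}; <>[]p -> ~q there: w0:T, w3:T. ✓
w3: successors {w7}; <>[]p -> ~q there: w7:F. ✗
w7: successors {w0, w7}; <>[]p -> ~q there: w0:T, w7:F. ✗
Satisfying worlds: {w0}.

1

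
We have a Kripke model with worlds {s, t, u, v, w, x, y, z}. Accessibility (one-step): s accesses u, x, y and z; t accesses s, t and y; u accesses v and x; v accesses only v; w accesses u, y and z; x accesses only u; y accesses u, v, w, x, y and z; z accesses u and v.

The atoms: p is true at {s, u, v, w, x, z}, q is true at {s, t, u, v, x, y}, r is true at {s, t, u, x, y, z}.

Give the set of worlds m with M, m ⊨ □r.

s: successors {u, x, y, z}; r there: u:T, x:T, y:T, z:T. ✓
t: successors {s, t, y}; r there: s:T, t:T, y:T. ✓
u: successors {v, x}; r there: v:F, x:T. ✗
v: successors {v}; r there: v:F. ✗
w: successors {u, y, z}; r there: u:T, y:T, z:T. ✓
x: successors {u}; r there: u:T. ✓
y: successors {u, v, w, x, y, z}; r there: u:T, v:F, w:F, x:T, y:T, z:T. ✗
z: successors {u, v}; r there: u:T, v:F. ✗

{s, t, w, x}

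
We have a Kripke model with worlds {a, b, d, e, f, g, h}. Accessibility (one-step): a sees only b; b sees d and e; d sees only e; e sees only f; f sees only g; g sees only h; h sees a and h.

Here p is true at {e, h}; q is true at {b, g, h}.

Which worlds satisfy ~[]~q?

{a, f, g, h}

a: []~q is F. ✓
b: []~q is T. ✗
d: []~q is T. ✗
e: []~q is T. ✗
f: []~q is F. ✓
g: []~q is F. ✓
h: []~q is F. ✓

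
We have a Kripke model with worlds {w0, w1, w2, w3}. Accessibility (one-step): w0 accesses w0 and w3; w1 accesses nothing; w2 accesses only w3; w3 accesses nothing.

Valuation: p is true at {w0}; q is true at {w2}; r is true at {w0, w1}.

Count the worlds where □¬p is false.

1

w0: successors {w0, w3}; ¬p there: w0:F, w3:T. ✗
w1: no successors, so □¬p holds vacuously. ✓
w2: successors {w3}; ¬p there: w3:T. ✓
w3: no successors, so □¬p holds vacuously. ✓
Satisfying worlds: {w1, w2, w3}.
So □¬p fails at the other 1 world.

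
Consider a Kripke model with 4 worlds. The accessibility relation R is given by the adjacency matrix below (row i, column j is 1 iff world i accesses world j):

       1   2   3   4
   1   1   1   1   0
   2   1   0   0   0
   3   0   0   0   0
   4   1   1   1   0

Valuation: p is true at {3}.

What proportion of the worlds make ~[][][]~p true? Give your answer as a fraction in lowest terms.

3/4

1: [][][]~p is F. ✓
2: [][][]~p is F. ✓
3: [][][]~p is T. ✗
4: [][][]~p is F. ✓
That's 3 of 4 worlds, so 3/4.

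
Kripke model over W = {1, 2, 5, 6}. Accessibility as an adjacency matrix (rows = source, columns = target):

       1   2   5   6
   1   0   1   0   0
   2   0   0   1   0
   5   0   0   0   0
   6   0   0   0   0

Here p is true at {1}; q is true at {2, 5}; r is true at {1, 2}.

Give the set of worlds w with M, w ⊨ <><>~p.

{1}

1: successors {2}; <>~p there: 2:T. ✓
2: successors {5}; <>~p there: 5:F. ✗
5: no successors, so <><>~p fails. ✗
6: no successors, so <><>~p fails. ✗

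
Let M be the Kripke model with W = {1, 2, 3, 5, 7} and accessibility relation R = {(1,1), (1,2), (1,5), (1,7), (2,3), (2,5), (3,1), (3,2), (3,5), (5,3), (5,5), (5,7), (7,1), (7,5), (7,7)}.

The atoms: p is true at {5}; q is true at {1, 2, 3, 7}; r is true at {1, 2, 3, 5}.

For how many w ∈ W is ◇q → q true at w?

1: ◇q is T, q is T. ✓
2: ◇q is T, q is T. ✓
3: ◇q is T, q is T. ✓
5: ◇q is T, q is F. ✗
7: ◇q is T, q is T. ✓
Satisfying worlds: {1, 2, 3, 7}.

4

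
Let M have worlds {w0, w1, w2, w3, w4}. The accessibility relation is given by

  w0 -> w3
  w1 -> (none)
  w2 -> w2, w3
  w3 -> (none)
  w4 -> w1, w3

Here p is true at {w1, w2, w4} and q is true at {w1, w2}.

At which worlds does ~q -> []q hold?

w0: ~q is T, []q is F. ✗
w1: ~q is F, []q is T. ✓
w2: ~q is F, []q is F. ✓
w3: ~q is T, []q is T. ✓
w4: ~q is T, []q is F. ✗

{w1, w2, w3}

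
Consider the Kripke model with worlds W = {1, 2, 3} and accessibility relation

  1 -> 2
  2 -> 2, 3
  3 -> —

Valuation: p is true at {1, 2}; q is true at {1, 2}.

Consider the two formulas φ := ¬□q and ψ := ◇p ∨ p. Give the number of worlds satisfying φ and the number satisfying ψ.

1 and 2

For ¬□q:
1: □q is T. ✗
2: □q is F. ✓
3: □q is T. ✗
— 1 world.
For ◇p ∨ p:
1: ◇p is T, p is T. ✓
2: ◇p is T, p is T. ✓
3: ◇p is F, p is F. ✗
— 2 worlds.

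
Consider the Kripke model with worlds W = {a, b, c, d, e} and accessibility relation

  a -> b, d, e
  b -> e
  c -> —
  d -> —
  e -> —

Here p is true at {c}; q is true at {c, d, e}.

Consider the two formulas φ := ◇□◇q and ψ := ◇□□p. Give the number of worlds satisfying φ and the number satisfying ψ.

2 and 2

For ◇□◇q:
a: successors {b, d, e}; □◇q there: b:F, d:T, e:T. ✓
b: successors {e}; □◇q there: e:T. ✓
c: no successors, so ◇□◇q fails. ✗
d: no successors, so ◇□◇q fails. ✗
e: no successors, so ◇□◇q fails. ✗
— 2 worlds.
For ◇□□p:
a: successors {b, d, e}; □□p there: b:T, d:T, e:T. ✓
b: successors {e}; □□p there: e:T. ✓
c: no successors, so ◇□□p fails. ✗
d: no successors, so ◇□□p fails. ✗
e: no successors, so ◇□□p fails. ✗
— 2 worlds.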